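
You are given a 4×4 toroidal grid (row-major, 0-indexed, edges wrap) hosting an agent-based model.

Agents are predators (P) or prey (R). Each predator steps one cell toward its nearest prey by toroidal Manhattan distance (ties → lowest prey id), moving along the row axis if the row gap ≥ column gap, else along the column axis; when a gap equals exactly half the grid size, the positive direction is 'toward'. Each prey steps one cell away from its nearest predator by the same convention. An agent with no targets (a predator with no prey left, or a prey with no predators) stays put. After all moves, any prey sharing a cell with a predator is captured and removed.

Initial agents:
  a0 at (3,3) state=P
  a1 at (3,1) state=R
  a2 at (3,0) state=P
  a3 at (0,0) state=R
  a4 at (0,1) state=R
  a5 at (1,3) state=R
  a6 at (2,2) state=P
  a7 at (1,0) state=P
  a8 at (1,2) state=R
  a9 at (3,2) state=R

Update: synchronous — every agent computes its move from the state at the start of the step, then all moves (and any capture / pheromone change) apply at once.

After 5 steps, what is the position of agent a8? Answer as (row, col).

t=1: a0@(3,2):P a2@(3,1):P a3@(1,0):R a4@(1,1):R a6@(1,2):P a7@(0,0):P a8@(0,2):R
t=2: a0@(0,2):P a2@(0,1):P a3@(2,0):R a6@(1,1):P a7@(1,0):P a8@(1,2):R
t=3: a0@(1,2):P a2@(1,1):P a3@(3,0):R a6@(1,2):P a7@(2,0):P a8@(2,2):R
t=4: a0@(2,2):P a2@(2,1):P a3@(0,0):R a6@(2,2):P a7@(3,0):P a8@(3,2):R
t=5: a0@(3,2):P a2@(3,1):P a3@(1,0):R a6@(3,2):P a7@(0,0):P a8@(0,2):R

(0, 2)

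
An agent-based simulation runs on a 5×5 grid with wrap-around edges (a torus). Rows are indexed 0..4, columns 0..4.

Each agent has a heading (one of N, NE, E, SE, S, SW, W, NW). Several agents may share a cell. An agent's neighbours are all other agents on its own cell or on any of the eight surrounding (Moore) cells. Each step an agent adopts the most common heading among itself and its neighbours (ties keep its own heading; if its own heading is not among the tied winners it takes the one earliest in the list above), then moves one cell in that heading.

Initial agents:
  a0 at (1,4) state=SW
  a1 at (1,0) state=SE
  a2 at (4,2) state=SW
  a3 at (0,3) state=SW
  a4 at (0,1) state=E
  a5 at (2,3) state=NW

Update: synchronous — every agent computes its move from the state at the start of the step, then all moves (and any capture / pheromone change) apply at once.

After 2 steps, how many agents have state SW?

5

t=1: a0@(2,3):SW a1@(2,1):SE a2@(0,1):SW a3@(1,2):SW a4@(0,2):E a5@(1,2):NW
t=2: a0@(3,2):SW a1@(3,2):SE a2@(1,0):SW a3@(2,1):SW a4@(1,1):SW a5@(2,1):SW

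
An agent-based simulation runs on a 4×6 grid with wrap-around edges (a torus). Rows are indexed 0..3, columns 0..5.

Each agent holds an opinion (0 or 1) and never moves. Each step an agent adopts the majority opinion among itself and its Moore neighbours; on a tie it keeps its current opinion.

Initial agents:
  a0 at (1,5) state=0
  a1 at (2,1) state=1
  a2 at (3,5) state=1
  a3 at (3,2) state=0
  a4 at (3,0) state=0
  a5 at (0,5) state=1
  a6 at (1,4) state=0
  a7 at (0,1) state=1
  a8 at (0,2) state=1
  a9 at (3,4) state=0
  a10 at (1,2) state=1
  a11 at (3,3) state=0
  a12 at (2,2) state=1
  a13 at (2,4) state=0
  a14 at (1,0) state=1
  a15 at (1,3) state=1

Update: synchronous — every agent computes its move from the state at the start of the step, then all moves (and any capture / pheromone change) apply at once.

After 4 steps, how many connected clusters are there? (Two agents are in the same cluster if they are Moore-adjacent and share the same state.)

t=1: a0@(1,5):0 a1@(2,1):1 a2@(3,5):0 a3@(3,2):1 a4@(3,0):1 a5@(0,5):0 a6@(1,4):0 a7@(0,1):1 a8@(0,2):1 a9@(3,4):0 a10@(1,2):1 a11@(3,3):0 a12@(2,2):1 a13@(2,4):0 a14@(1,0):1 a15@(1,3):1
t=2: (unchanged — steady state)

2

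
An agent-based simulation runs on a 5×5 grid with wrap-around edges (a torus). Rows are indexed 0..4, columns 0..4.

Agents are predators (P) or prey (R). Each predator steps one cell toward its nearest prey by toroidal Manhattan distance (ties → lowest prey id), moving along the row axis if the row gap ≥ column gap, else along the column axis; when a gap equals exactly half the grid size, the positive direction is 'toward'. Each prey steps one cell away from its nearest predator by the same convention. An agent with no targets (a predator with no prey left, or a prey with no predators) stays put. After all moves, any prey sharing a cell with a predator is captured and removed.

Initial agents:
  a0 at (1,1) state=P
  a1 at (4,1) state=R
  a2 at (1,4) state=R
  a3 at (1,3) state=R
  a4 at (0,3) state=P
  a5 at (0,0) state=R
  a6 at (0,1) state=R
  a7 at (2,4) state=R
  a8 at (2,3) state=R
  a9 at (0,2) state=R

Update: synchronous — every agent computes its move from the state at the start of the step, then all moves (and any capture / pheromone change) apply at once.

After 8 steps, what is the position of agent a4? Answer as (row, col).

t=1: a0@(0,1):P a1@(3,1):R a3@(2,3):R a4@(1,3):P a5@(4,0):R a6@(4,1):R a7@(2,3):R a8@(3,3):R
t=2: a0@(4,1):P a1@(2,1):R a3@(3,3):R a4@(2,3):P a5@(3,0):R a6@(3,1):R a7@(3,3):R a8@(4,3):R
t=3: a0@(3,1):P a1@(1,1):R a3@(4,3):R a4@(3,3):P a5@(2,0):R a6@(2,1):R a7@(4,3):R a8@(4,4):R
t=4: a0@(2,1):P a1@(0,1):R a3@(0,3):R a4@(4,3):P a5@(1,0):R a6@(1,1):R a7@(0,3):R a8@(0,4):R
t=5: a0@(1,1):P a1@(4,1):R a3@(1,3):R a4@(0,3):P a5@(0,0):R a6@(0,1):R a7@(1,3):R a8@(1,4):R
t=6: a0@(0,1):P a1@(3,1):R a3@(2,3):R a4@(1,3):P a5@(4,0):R a6@(4,1):R a7@(2,3):R
t=7: a0@(4,1):P a1@(2,1):R a3@(3,3):R a4@(2,3):P a5@(3,0):R a6@(3,1):R a7@(3,3):R
t=8: a0@(3,1):P a1@(1,1):R a3@(4,3):R a4@(3,3):P a5@(2,0):R a6@(2,1):R a7@(4,3):R

(3, 3)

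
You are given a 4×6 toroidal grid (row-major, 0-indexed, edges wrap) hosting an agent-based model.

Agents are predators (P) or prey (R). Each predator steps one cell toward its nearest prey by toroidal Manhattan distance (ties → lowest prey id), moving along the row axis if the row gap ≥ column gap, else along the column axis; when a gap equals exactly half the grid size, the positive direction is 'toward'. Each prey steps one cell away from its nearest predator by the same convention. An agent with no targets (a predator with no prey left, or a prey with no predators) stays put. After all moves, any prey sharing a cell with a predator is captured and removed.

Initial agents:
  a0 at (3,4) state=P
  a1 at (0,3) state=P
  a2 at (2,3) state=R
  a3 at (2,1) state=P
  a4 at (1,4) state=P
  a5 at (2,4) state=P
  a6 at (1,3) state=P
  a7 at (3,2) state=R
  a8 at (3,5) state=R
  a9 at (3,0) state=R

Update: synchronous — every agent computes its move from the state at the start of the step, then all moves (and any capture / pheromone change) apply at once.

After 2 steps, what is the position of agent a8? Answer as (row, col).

t=1: a0@(3,5):P a1@(1,3):P a3@(2,2):P a4@(2,4):P a5@(2,3):P a6@(2,3):P a7@(3,1):R a8@(3,0):R a9@(3,1):R
t=2: a0@(3,0):P a1@(2,3):P a3@(3,2):P a4@(2,5):P a5@(2,2):P a6@(2,2):P a8@(3,1):R

(3, 1)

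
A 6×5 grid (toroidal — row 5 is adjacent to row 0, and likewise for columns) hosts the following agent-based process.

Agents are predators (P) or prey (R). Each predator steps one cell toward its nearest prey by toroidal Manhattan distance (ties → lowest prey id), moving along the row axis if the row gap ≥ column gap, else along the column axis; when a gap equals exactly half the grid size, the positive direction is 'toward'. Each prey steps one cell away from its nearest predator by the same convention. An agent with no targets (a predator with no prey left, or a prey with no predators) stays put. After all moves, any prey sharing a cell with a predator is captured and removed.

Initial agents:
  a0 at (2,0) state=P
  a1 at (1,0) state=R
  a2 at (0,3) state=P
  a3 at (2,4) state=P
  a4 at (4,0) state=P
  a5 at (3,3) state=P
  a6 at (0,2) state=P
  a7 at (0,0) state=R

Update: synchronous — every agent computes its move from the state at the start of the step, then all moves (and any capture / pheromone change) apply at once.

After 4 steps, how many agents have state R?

1

t=1: a0@(1,0):P a1@(0,0):R a2@(0,4):P a3@(1,4):P a4@(5,0):P a5@(2,3):P a6@(0,1):P
t=2: a0@(0,0):P a1@(5,0):R a2@(0,0):P a3@(0,4):P a4@(0,0):P a5@(1,3):P a6@(0,0):P
t=3: a0@(5,0):P a1@(4,0):R a2@(5,0):P a3@(5,4):P a4@(5,0):P a5@(0,3):P a6@(5,0):P
t=4: a0@(4,0):P a1@(3,0):R a2@(4,0):P a3@(4,4):P a4@(4,0):P a5@(5,3):P a6@(4,0):P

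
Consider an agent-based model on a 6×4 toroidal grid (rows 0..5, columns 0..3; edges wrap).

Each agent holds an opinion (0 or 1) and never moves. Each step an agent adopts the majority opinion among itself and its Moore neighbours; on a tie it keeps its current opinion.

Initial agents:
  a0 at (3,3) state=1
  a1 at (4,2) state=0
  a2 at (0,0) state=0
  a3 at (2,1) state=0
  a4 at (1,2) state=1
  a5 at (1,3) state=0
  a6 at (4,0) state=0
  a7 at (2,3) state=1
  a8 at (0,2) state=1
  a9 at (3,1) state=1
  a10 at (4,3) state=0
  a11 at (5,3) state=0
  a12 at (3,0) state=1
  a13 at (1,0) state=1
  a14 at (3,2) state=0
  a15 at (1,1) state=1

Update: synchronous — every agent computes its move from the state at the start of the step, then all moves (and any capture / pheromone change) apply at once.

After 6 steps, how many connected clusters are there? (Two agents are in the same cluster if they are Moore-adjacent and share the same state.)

t=1: a0@(3,3):0 a1@(4,2):0 a2@(0,0):0 a3@(2,1):1 a4@(1,2):1 a5@(1,3):1 a6@(4,0):0 a7@(2,3):1 a8@(0,2):1 a9@(3,1):0 a10@(4,3):0 a11@(5,3):0 a12@(3,0):1 a13@(1,0):1 a14@(3,2):0 a15@(1,1):1
t=2: a0@(3,3):0 a1@(4,2):0 a2@(0,0):1 a3@(2,1):1 a4@(1,2):1 a5@(1,3):1 a6@(4,0):0 a7@(2,3):1 a8@(0,2):1 a9@(3,1):0 a10@(4,3):0 a11@(5,3):0 a12@(3,0):0 a13@(1,0):1 a14@(3,2):0 a15@(1,1):1
t=3: (unchanged — steady state)

2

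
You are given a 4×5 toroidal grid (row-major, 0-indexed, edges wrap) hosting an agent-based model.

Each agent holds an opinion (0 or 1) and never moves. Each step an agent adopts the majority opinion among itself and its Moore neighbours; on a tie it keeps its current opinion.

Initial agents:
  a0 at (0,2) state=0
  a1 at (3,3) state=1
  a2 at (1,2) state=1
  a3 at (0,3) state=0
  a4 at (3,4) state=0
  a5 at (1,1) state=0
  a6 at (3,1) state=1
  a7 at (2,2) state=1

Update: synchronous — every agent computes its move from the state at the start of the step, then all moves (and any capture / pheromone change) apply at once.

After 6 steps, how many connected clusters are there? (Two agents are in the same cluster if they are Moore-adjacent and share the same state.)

t=1: a0@(0,2):0 a1@(3,3):0 a2@(1,2):0 a3@(0,3):0 a4@(3,4):0 a5@(1,1):0 a6@(3,1):1 a7@(2,2):1
t=2: a0@(0,2):0 a1@(3,3):0 a2@(1,2):0 a3@(0,3):0 a4@(3,4):0 a5@(1,1):0 a6@(3,1):1 a7@(2,2):0
t=3: a0@(0,2):0 a1@(3,3):0 a2@(1,2):0 a3@(0,3):0 a4@(3,4):0 a5@(1,1):0 a6@(3,1):0 a7@(2,2):0
t=4: (unchanged — steady state)

1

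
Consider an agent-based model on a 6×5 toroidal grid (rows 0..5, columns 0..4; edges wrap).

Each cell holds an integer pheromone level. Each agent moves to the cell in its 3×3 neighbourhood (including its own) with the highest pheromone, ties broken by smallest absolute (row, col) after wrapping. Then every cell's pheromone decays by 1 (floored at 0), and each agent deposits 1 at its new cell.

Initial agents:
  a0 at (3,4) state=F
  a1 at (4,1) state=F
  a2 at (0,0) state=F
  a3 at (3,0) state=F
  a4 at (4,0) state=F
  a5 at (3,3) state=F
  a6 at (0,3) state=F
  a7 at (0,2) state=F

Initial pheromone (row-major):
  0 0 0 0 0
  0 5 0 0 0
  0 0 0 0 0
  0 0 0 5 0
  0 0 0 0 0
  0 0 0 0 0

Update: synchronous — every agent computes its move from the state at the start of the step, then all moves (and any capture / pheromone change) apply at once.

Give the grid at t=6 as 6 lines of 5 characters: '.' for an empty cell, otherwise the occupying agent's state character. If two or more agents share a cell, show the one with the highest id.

t=1: a0@(3,3) a1@(3,0) a2@(1,1) a3@(2,0) a4@(3,0) a5@(3,3) a6@(0,2) a7@(1,1) | pheromone: 0 0 1 0 0 / 0 6 0 0 0 / 1 0 0 0 0 / 2 0 0 6 0 / 0 0 0 0 0 / 0 0 0 0 0
t=2: a0@(3,3) a1@(3,0) a2@(1,1) a3@(1,1) a4@(3,0) a5@(3,3) a6@(1,1) a7@(1,1) | pheromone: 0 0 0 0 0 / 0 9 0 0 0 / 0 0 0 0 0 / 3 0 0 7 0 / 0 0 0 0 0 / 0 0 0 0 0
t=3: a0@(3,3) a1@(3,0) a2@(1,1) a3@(1,1) a4@(3,0) a5@(3,3) a6@(1,1) a7@(1,1) | pheromone: 0 0 0 0 0 / 0 12 0 0 0 / 0 0 0 0 0 / 4 0 0 8 0 / 0 0 0 0 0 / 0 0 0 0 0
t=4: a0@(3,3) a1@(3,0) a2@(1,1) a3@(1,1) a4@(3,0) a5@(3,3) a6@(1,1) a7@(1,1) | pheromone: 0 0 0 0 0 / 0 15 0 0 0 / 0 0 0 0 0 / 5 0 0 9 0 / 0 0 0 0 0 / 0 0 0 0 0
t=5: a0@(3,3) a1@(3,0) a2@(1,1) a3@(1,1) a4@(3,0) a5@(3,3) a6@(1,1) a7@(1,1) | pheromone: 0 0 0 0 0 / 0 18 0 0 0 / 0 0 0 0 0 / 6 0 0 10 0 / 0 0 0 0 0 / 0 0 0 0 0
t=6: a0@(3,3) a1@(3,0) a2@(1,1) a3@(1,1) a4@(3,0) a5@(3,3) a6@(1,1) a7@(1,1) | pheromone: 0 0 0 0 0 / 0 21 0 0 0 / 0 0 0 0 0 / 7 0 0 11 0 / 0 0 0 0 0 / 0 0 0 0 0

.....
.F...
.....
F..F.
.....
.....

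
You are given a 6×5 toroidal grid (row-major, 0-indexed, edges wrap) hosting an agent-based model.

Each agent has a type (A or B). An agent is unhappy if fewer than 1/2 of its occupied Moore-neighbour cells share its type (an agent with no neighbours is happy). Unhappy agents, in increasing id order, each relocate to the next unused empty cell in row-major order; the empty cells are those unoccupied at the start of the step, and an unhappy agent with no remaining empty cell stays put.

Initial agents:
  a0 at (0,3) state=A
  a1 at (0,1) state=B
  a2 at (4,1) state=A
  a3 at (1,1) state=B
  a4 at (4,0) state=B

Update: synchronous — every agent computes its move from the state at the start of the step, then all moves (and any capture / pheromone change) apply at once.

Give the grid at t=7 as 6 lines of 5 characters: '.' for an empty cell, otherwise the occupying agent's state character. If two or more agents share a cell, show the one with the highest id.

t=1: a0@(0,3):A a1@(0,1):B a2@(0,0):A a3@(1,1):B a4@(0,2):B
t=2: a0@(0,4):A a1@(0,1):B a2@(1,0):A a3@(1,1):B a4@(0,2):B
t=3: a0@(0,4):A a1@(0,1):B a2@(0,0):A a3@(1,1):B a4@(0,2):B
t=4: a0@(0,4):A a1@(0,1):B a2@(0,3):A a3@(1,1):B a4@(0,2):B
t=5: (unchanged — steady state)

.BBAA
.B...
.....
.....
.....
.....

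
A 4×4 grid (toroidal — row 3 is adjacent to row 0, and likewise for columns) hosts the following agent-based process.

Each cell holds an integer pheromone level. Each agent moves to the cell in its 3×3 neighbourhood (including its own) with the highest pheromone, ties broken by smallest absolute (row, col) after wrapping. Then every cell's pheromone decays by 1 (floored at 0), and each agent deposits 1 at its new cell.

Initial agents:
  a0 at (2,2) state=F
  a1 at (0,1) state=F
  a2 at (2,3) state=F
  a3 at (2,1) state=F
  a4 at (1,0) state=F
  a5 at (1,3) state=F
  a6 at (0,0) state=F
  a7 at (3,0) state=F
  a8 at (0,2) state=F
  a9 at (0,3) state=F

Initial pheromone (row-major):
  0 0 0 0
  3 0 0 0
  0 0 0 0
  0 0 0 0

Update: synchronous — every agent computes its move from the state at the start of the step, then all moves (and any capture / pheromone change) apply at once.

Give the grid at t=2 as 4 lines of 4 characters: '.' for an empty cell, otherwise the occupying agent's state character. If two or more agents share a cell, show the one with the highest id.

t=1: a0@(1,1) a1@(1,0) a2@(1,0) a3@(1,0) a4@(1,0) a5@(1,0) a6@(1,0) a7@(0,0) a8@(0,1) a9@(1,0) | pheromone: 1 1 0 0 / 9 1 0 0 / 0 0 0 0 / 0 0 0 0
t=2: a0@(1,0) a1@(1,0) a2@(1,0) a3@(1,0) a4@(1,0) a5@(1,0) a6@(1,0) a7@(1,0) a8@(1,0) a9@(1,0) | pheromone: 0 0 0 0 / 18 0 0 0 / 0 0 0 0 / 0 0 0 0

....
F...
....
....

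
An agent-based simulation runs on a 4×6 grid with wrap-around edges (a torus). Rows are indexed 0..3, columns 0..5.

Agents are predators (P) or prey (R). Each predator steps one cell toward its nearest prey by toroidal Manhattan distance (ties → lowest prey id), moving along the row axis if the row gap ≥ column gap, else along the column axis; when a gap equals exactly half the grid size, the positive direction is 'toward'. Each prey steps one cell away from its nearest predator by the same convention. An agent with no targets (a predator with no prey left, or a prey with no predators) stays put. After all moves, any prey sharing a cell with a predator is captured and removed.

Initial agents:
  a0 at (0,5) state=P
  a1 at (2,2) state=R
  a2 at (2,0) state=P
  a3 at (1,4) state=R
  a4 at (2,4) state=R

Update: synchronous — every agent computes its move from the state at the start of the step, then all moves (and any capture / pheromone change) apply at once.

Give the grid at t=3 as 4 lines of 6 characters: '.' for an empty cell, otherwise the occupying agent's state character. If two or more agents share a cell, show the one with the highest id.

....R.
......
...PP.
......

t=1: a0@(1,5):P a1@(2,3):R a2@(2,1):P a3@(2,4):R a4@(2,3):R
t=2: a0@(2,5):P a1@(2,4):R a2@(2,2):P a3@(3,4):R a4@(2,4):R
t=3: a0@(2,4):P a2@(2,3):P a3@(0,4):R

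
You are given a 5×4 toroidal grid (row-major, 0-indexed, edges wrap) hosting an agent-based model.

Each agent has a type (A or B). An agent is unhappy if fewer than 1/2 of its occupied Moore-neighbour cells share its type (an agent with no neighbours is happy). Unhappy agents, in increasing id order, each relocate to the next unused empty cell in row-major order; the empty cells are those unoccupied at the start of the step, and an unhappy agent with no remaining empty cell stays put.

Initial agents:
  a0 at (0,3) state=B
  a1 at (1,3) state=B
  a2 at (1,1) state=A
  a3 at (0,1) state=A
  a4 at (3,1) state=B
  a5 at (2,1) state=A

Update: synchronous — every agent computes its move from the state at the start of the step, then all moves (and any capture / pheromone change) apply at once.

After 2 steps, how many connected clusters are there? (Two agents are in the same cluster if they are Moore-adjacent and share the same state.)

2

t=1: a0@(0,3):B a1@(1,3):B a2@(1,1):A a3@(0,1):A a4@(0,0):B a5@(2,1):A
t=2: (unchanged — steady state)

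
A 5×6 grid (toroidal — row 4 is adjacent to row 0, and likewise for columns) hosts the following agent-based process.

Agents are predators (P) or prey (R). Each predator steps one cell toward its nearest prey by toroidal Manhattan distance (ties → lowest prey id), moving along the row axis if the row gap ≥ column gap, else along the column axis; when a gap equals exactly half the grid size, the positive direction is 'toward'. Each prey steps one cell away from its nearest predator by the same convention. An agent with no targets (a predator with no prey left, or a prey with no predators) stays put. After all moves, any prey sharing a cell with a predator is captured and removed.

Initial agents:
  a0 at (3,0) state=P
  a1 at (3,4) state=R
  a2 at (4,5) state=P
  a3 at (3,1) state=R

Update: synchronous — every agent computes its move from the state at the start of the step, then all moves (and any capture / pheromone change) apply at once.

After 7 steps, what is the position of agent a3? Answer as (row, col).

t=1: a0@(3,1):P a1@(3,3):R a2@(3,5):P a3@(3,2):R
t=2: a0@(3,2):P a2@(3,4):P a3@(3,3):R
t=3: a0@(3,3):P a2@(3,3):P a3@(3,4):R
t=4: a0@(3,4):P a2@(3,4):P a3@(3,5):R
t=5: a0@(3,5):P a2@(3,5):P a3@(3,0):R
t=6: a0@(3,0):P a2@(3,0):P a3@(3,1):R
t=7: a0@(3,1):P a2@(3,1):P a3@(3,2):R

(3, 2)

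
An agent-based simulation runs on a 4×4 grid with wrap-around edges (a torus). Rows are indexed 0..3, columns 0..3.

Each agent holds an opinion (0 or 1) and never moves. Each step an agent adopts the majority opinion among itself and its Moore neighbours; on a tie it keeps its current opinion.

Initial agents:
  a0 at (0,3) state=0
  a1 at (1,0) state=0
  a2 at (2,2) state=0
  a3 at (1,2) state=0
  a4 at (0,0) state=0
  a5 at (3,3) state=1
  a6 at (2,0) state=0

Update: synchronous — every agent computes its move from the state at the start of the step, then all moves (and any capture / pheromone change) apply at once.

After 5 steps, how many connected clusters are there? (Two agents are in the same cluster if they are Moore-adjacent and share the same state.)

t=1: a0@(0,3):0 a1@(1,0):0 a2@(2,2):0 a3@(1,2):0 a4@(0,0):0 a5@(3,3):0 a6@(2,0):0
t=2: (unchanged — steady state)

1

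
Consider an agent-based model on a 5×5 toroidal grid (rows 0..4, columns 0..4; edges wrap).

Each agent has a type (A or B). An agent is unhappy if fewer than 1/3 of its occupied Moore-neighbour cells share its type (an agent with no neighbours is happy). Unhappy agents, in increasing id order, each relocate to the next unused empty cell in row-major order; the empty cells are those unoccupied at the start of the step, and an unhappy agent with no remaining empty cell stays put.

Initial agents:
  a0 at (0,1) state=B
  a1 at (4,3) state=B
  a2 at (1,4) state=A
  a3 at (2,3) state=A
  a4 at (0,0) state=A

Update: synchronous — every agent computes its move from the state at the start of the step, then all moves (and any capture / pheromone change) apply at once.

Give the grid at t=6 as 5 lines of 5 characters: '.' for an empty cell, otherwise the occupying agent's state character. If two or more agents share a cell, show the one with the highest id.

t=1: a0@(0,2):B a1@(4,3):B a2@(1,4):A a3@(2,3):A a4@(0,0):A
t=2: (unchanged — steady state)

A.B..
....A
...A.
.....
...B.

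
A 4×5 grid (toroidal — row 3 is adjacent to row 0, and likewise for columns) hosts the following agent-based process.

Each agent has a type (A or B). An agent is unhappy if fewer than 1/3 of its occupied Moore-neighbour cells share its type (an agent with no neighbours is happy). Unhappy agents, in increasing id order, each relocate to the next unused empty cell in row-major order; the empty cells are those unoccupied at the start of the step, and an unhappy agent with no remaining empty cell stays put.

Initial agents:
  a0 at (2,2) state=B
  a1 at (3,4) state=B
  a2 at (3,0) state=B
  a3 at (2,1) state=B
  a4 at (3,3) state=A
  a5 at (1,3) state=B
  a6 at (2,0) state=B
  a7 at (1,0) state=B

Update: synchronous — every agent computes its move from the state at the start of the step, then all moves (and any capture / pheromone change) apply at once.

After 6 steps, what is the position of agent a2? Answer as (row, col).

t=1: a0@(2,2):B a1@(3,4):B a2@(3,0):B a3@(2,1):B a4@(0,0):A a5@(1,3):B a6@(2,0):B a7@(1,0):B
t=2: a0@(2,2):B a1@(3,4):B a2@(3,0):B a3@(2,1):B a4@(0,1):A a5@(1,3):B a6@(2,0):B a7@(1,0):B
t=3: a0@(2,2):B a1@(3,4):B a2@(3,0):B a3@(2,1):B a4@(0,0):A a5@(1,3):B a6@(2,0):B a7@(1,0):B
t=4: a0@(2,2):B a1@(3,4):B a2@(3,0):B a3@(2,1):B a4@(0,1):A a5@(1,3):B a6@(2,0):B a7@(1,0):B
t=5: a0@(2,2):B a1@(3,4):B a2@(3,0):B a3@(2,1):B a4@(0,0):A a5@(1,3):B a6@(2,0):B a7@(1,0):B
t=6: a0@(2,2):B a1@(3,4):B a2@(3,0):B a3@(2,1):B a4@(0,1):A a5@(1,3):B a6@(2,0):B a7@(1,0):B

(3, 0)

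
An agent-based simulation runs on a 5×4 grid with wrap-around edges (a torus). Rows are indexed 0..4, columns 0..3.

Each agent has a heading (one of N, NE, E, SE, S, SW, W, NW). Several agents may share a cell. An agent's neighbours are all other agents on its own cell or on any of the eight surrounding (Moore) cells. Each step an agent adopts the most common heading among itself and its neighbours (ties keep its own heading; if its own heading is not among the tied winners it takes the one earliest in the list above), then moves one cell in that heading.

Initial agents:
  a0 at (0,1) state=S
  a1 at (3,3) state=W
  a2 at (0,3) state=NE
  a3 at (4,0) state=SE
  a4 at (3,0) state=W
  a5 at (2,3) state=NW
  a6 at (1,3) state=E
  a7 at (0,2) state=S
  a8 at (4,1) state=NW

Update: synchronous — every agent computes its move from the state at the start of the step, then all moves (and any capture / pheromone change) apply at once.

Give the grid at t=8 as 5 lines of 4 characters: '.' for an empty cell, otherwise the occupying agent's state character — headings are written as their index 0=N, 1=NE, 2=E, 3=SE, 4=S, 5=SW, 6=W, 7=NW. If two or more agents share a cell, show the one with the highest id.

....
....
.4..
444.
....

t=1: a0@(1,1):S a1@(3,2):W a2@(4,0):NE a3@(4,3):W a4@(3,3):W a5@(2,2):W a6@(1,0):E a7@(1,2):S a8@(0,1):S
t=2: a0@(2,1):S a1@(3,1):W a2@(4,3):W a3@(4,2):W a4@(3,2):W a5@(2,1):W a6@(2,0):S a7@(2,2):S a8@(1,1):S
t=3: a0@(3,1):S a1@(3,0):W a2@(4,2):W a3@(4,1):W a4@(3,1):W a5@(3,1):S a6@(3,0):S a7@(3,2):S a8@(2,1):S
t=4: a0@(4,1):S a1@(4,0):S a2@(4,1):W a3@(4,0):W a4@(4,1):S a5@(4,1):S a6@(4,0):S a7@(4,2):S a8@(3,1):S
t=5: a0@(0,1):S a1@(0,0):S a2@(0,1):S a3@(0,0):S a4@(0,1):S a5@(0,1):S a6@(0,0):S a7@(0,2):S a8@(4,1):S
t=6: a0@(1,1):S a1@(1,0):S a2@(1,1):S a3@(1,0):S a4@(1,1):S a5@(1,1):S a6@(1,0):S a7@(1,2):S a8@(0,1):S
t=7: a0@(2,1):S a1@(2,0):S a2@(2,1):S a3@(2,0):S a4@(2,1):S a5@(2,1):S a6@(2,0):S a7@(2,2):S a8@(1,1):S
t=8: a0@(3,1):S a1@(3,0):S a2@(3,1):S a3@(3,0):S a4@(3,1):S a5@(3,1):S a6@(3,0):S a7@(3,2):S a8@(2,1):S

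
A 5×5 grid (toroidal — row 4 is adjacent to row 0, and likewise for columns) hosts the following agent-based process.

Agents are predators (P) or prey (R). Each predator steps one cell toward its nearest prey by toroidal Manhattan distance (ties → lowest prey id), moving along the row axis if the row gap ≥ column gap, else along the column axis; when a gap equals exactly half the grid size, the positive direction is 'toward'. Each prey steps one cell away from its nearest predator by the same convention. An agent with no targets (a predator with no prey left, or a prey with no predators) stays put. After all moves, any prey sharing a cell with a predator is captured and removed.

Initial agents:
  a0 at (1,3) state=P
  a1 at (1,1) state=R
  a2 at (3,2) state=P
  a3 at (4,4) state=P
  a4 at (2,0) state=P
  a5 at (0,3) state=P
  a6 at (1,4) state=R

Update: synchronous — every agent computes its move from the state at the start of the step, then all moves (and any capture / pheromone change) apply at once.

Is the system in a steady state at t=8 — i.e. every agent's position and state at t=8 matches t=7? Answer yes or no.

t=1: a0@(1,4):P a2@(2,2):P a3@(0,4):P a4@(1,0):P a5@(1,3):P
t=2: (unchanged — steady state)

yes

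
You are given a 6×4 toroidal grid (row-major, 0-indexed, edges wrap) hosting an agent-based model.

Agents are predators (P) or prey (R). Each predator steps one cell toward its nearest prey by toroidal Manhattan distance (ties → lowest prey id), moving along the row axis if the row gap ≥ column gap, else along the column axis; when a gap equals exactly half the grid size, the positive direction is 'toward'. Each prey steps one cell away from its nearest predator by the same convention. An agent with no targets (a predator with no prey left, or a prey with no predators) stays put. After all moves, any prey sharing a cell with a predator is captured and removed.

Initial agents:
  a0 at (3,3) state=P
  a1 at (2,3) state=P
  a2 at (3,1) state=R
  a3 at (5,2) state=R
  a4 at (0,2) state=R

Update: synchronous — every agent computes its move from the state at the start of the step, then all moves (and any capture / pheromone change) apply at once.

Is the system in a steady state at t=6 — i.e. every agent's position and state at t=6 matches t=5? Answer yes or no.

t=1: a0@(3,0):P a1@(2,0):P a3@(0,2):R a4@(5,2):R
t=2: a0@(4,0):P a1@(1,0):P a3@(5,2):R a4@(0,2):R
t=3: a0@(4,1):P a1@(1,1):P a3@(5,1):R a4@(0,1):R
t=4: a0@(5,1):P a1@(0,1):P
t=5: (unchanged — steady state)

yes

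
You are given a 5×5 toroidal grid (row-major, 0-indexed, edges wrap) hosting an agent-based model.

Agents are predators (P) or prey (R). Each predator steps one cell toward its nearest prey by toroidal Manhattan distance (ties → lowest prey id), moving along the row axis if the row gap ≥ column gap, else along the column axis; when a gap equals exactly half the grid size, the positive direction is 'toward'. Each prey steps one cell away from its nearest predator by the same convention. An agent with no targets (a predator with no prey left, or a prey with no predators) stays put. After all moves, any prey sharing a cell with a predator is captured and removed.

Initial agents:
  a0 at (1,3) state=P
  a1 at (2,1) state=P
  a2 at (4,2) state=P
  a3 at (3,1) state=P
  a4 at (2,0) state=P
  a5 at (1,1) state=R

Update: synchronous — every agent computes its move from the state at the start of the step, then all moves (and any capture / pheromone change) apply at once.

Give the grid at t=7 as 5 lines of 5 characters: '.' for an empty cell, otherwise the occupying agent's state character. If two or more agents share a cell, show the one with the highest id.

PPP..
.P...
.....
.....
.R...

t=1: a0@(1,2):P a1@(1,1):P a2@(0,2):P a3@(2,1):P a4@(1,0):P a5@(0,1):R
t=2: a0@(0,2):P a1@(0,1):P a2@(0,1):P a3@(1,1):P a4@(0,0):P a5@(4,1):R
t=3: a0@(4,2):P a1@(4,1):P a2@(4,1):P a3@(0,1):P a4@(4,0):P a5@(3,1):R
t=4: a0@(3,2):P a1@(3,1):P a2@(3,1):P a3@(4,1):P a4@(3,0):P a5@(2,1):R
t=5: a0@(2,2):P a1@(2,1):P a2@(2,1):P a3@(3,1):P a4@(2,0):P a5@(1,1):R
t=6: a0@(1,2):P a1@(1,1):P a2@(1,1):P a3@(2,1):P a4@(1,0):P a5@(0,1):R
t=7: a0@(0,2):P a1@(0,1):P a2@(0,1):P a3@(1,1):P a4@(0,0):P a5@(4,1):R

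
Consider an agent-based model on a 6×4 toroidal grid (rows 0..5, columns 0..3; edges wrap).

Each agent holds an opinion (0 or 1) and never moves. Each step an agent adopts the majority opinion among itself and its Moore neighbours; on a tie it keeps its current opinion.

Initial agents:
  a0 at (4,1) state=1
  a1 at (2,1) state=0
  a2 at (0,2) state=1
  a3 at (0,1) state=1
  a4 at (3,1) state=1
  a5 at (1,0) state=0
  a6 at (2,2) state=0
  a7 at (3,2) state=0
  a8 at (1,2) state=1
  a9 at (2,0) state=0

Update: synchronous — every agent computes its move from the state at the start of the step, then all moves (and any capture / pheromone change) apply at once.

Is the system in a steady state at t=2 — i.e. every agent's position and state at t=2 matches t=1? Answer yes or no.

t=1: a0@(4,1):1 a1@(2,1):0 a2@(0,2):1 a3@(0,1):1 a4@(3,1):0 a5@(1,0):0 a6@(2,2):0 a7@(3,2):0 a8@(1,2):1 a9@(2,0):0
t=2: a0@(4,1):0 a1@(2,1):0 a2@(0,2):1 a3@(0,1):1 a4@(3,1):0 a5@(1,0):0 a6@(2,2):0 a7@(3,2):0 a8@(1,2):1 a9@(2,0):0

no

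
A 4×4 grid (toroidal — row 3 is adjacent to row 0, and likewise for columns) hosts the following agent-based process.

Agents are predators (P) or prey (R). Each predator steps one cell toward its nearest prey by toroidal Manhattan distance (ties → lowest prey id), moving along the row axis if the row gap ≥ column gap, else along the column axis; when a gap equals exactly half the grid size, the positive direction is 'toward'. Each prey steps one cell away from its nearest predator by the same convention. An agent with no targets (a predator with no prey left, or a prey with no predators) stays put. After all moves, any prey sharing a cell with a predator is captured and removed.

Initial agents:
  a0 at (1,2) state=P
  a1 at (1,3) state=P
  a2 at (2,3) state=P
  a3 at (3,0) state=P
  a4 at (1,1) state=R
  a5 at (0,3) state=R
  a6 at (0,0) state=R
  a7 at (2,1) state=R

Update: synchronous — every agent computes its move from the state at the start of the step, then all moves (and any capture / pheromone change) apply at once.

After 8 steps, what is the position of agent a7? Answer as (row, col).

t=1: a0@(1,1):P a1@(0,3):P a2@(3,3):P a3@(0,0):P a4@(1,0):R a6@(1,0):R a7@(3,1):R
t=2: a0@(1,0):P a1@(1,3):P a2@(3,0):P a3@(1,0):P a7@(2,1):R
t=3: a0@(2,0):P a1@(1,0):P a2@(2,0):P a3@(2,0):P a7@(3,1):R
t=4: a0@(3,0):P a1@(2,0):P a2@(3,0):P a3@(3,0):P a7@(0,1):R
t=5: a0@(0,0):P a1@(3,0):P a2@(0,0):P a3@(0,0):P a7@(1,1):R
t=6: a0@(1,0):P a1@(0,0):P a2@(1,0):P a3@(1,0):P a7@(2,1):R
t=7: a0@(2,0):P a1@(1,0):P a2@(2,0):P a3@(2,0):P a7@(3,1):R
t=8: a0@(3,0):P a1@(2,0):P a2@(3,0):P a3@(3,0):P a7@(0,1):R

(0, 1)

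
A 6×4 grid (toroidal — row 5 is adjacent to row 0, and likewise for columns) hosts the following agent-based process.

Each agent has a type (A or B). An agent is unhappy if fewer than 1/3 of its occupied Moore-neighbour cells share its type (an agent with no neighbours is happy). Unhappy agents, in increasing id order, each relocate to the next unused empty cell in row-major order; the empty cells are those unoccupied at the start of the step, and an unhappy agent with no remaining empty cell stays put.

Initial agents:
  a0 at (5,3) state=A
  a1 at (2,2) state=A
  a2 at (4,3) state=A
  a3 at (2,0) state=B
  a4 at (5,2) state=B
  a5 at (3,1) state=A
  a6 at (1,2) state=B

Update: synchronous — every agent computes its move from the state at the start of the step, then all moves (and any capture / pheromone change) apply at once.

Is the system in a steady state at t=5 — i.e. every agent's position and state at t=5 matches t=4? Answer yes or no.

yes

t=1: a0@(5,3):A a1@(2,2):A a2@(4,3):A a3@(0,0):B a4@(0,1):B a5@(3,1):A a6@(0,2):B
t=2: (unchanged — steady state)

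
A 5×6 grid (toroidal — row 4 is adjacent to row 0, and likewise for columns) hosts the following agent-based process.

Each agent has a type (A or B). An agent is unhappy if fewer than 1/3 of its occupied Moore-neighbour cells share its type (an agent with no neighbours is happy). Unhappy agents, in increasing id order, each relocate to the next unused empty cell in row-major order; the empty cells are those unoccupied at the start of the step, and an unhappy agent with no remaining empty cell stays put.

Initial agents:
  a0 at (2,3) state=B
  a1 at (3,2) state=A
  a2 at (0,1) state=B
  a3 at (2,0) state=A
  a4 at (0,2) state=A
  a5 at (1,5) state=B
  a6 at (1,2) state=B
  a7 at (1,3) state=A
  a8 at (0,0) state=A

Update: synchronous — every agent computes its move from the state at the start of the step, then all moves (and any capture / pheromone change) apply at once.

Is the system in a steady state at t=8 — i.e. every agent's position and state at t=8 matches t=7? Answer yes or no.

t=1: a0@(2,3):B a1@(0,3):A a2@(0,1):B a3@(0,4):A a4@(0,2):A a5@(0,5):B a6@(1,2):B a7@(1,3):A a8@(1,0):A
t=2: a0@(2,3):B a1@(0,3):A a2@(0,1):B a3@(0,4):A a4@(0,2):A a5@(0,0):B a6@(1,2):B a7@(1,3):A a8@(1,1):A
t=3: a0@(2,3):B a1@(0,3):A a2@(0,1):B a3@(0,4):A a4@(0,2):A a5@(0,0):B a6@(1,2):B a7@(1,3):A a8@(0,5):A
t=4: (unchanged — steady state)

yes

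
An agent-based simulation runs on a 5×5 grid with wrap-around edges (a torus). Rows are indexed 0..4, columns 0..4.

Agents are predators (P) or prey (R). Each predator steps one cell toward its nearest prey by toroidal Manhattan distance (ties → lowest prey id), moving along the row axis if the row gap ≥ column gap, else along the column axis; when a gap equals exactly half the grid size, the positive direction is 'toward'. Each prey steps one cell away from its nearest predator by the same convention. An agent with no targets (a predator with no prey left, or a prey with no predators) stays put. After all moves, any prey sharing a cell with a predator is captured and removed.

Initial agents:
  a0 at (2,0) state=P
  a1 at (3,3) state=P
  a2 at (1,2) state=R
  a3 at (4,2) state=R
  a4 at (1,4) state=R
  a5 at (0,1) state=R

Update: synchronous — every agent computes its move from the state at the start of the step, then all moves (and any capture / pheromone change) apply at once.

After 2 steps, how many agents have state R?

t=1: a0@(1,0):P a1@(4,3):P a2@(1,3):R a3@(0,2):R a4@(0,4):R a5@(4,1):R
t=2: a0@(1,4):P a1@(0,3):P a2@(1,2):R a3@(1,2):R a4@(4,4):R a5@(4,0):R

4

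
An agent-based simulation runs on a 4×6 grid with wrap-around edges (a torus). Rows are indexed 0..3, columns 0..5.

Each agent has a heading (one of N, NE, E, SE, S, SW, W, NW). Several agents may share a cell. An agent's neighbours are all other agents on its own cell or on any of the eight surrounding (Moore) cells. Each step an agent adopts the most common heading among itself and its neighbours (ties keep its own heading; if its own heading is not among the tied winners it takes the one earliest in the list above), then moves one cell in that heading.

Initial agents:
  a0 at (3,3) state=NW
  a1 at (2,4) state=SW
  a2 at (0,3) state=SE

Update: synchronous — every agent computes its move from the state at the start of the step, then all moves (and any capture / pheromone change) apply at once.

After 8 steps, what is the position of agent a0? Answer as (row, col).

(3, 1)

t=1: a0@(2,2):NW a1@(3,3):SW a2@(1,4):SE
t=2: a0@(1,1):NW a1@(0,2):SW a2@(2,5):SE
t=3: a0@(0,0):NW a1@(1,1):SW a2@(3,0):SE
t=4: a0@(3,5):NW a1@(2,0):SW a2@(0,1):SE
t=5: a0@(2,4):NW a1@(3,5):SW a2@(1,2):SE
t=6: a0@(1,3):NW a1@(0,4):SW a2@(2,3):SE
t=7: a0@(0,2):NW a1@(1,3):SW a2@(3,4):SE
t=8: a0@(3,1):NW a1@(2,2):SW a2@(0,5):SE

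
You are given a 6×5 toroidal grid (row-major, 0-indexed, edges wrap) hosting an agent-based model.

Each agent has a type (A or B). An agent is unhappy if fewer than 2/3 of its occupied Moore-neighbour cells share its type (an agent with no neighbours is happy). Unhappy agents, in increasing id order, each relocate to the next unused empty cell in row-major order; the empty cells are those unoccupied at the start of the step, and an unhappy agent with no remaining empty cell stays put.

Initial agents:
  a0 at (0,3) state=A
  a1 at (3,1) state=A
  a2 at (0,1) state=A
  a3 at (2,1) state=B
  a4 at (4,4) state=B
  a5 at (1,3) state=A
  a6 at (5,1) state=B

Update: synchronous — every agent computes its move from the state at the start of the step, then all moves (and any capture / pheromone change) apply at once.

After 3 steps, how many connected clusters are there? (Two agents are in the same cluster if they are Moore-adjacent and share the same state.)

3

t=1: a0@(0,3):A a1@(0,0):A a2@(0,2):A a3@(0,4):B a4@(4,4):B a5@(1,3):A a6@(1,0):B
t=2: a0@(0,3):A a1@(0,1):A a2@(0,2):A a3@(1,1):B a4@(4,4):B a5@(1,3):A a6@(1,2):B
t=3: a0@(0,3):A a1@(0,0):A a2@(0,4):A a3@(1,0):B a4@(4,4):B a5@(1,3):A a6@(1,4):B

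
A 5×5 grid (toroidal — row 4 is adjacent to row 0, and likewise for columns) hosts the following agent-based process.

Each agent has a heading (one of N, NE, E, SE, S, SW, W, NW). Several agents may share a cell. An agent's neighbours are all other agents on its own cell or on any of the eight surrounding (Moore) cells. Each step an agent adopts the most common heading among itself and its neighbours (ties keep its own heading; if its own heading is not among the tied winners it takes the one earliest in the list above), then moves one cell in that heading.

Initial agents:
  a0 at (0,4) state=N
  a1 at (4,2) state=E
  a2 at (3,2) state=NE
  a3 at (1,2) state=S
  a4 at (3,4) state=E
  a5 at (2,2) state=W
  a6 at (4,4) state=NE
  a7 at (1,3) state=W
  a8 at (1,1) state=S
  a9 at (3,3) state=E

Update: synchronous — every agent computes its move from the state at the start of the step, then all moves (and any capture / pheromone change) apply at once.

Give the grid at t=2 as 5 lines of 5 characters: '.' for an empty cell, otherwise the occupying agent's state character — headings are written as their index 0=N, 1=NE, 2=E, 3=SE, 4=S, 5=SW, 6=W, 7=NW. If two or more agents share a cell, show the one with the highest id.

t=1: a0@(4,4):N a1@(4,3):E a2@(3,3):E a3@(2,2):S a4@(3,0):E a5@(2,1):W a6@(4,0):E a7@(1,2):W a8@(2,1):S a9@(3,4):E
t=2: a0@(4,0):E a1@(4,4):E a2@(3,4):E a3@(3,2):S a4@(3,1):E a5@(2,0):W a6@(4,1):E a7@(1,1):W a8@(3,1):S a9@(3,0):E

.....
.6...
6....
244.2
22..2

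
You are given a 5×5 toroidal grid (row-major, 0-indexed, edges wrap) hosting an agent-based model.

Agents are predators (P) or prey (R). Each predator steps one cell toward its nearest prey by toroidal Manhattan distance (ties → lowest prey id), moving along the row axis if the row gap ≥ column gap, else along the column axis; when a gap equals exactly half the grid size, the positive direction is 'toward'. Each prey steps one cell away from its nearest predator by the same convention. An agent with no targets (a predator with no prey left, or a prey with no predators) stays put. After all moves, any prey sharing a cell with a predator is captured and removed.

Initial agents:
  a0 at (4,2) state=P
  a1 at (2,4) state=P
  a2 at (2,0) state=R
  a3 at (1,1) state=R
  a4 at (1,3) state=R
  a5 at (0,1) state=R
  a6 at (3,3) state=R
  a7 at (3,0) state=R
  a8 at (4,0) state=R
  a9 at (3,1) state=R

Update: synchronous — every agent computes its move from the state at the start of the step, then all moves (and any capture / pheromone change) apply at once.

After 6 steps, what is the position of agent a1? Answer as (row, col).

t=1: a0@(0,2):P a1@(2,0):P a2@(2,1):R a3@(2,1):R a4@(0,3):R a5@(1,1):R a6@(2,3):R a7@(4,0):R a8@(4,4):R a9@(2,1):R
t=2: a0@(0,3):P a1@(2,1):P a2@(2,2):R a3@(2,2):R a4@(0,4):R a6@(2,2):R a7@(0,0):R a8@(4,0):R a9@(2,2):R
t=3: a0@(0,4):P a1@(2,2):P a2@(2,3):R a3@(2,3):R a4@(0,0):R a6@(2,3):R a7@(0,1):R a8@(4,1):R a9@(2,3):R
t=4: a0@(0,0):P a1@(2,3):P a2@(2,4):R a3@(2,4):R a4@(0,1):R a6@(2,4):R a7@(0,2):R a8@(4,2):R a9@(2,4):R
t=5: a0@(0,1):P a1@(2,4):P a2@(2,0):R a3@(2,0):R a4@(0,2):R a6@(2,0):R a7@(0,3):R a8@(4,3):R a9@(2,0):R
t=6: a0@(0,2):P a1@(2,0):P a2@(2,1):R a3@(2,1):R a4@(0,3):R a6@(2,1):R a7@(0,4):R a8@(4,4):R a9@(2,1):R

(2, 0)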